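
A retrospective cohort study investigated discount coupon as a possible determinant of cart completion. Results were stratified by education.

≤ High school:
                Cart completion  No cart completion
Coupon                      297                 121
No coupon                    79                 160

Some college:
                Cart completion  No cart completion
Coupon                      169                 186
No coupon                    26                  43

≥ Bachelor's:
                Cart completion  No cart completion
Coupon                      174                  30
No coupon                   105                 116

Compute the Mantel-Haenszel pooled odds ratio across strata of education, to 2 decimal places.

4.10

OR_MH = Σ(aᵢdᵢ/nᵢ) / Σ(bᵢcᵢ/nᵢ), where nᵢ is the stratum total.
Stratum 1 (≤ High school): n = 657; a·d/n = 297·160/657 = 72.3288; b·c/n = 121·79/657 = 14.5495
Stratum 2 (Some college): n = 424; a·d/n = 169·43/424 = 17.1392; b·c/n = 186·26/424 = 11.4057
Stratum 3 (≥ Bachelor's): n = 425; a·d/n = 174·116/425 = 47.4918; b·c/n = 30·105/425 = 7.4118
OR_MH = (72.3288 + 17.1392 + 47.4918) / (14.5495 + 11.4057 + 7.4118) = 136.9597 / 33.3669 = 4.10466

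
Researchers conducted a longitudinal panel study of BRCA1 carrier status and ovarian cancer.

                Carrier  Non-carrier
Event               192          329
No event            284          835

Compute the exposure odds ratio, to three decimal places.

Reading the table with exposure as columns: a = 192 (Carrier, case), b = 284 (Carrier, non-case), c = 329 (Non-carrier, case), d = 835.
OR = (a·d)/(b·c) = (192 × 835) / (284 × 329) = 160320 / 93436 = 1.71583
The odds of ovarian cancer are about 1.72 times as high in the carrier group.

1.716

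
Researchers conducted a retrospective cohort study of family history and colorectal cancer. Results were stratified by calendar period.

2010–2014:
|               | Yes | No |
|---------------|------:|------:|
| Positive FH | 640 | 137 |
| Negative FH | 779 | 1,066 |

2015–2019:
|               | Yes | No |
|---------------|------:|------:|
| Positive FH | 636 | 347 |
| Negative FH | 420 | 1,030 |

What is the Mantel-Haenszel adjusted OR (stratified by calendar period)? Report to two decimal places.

OR_MH = Σ(aᵢdᵢ/nᵢ) / Σ(bᵢcᵢ/nᵢ), where nᵢ is the stratum total.
Stratum 1 (2010–2014): n = 2622; a·d/n = 640·1066/2622 = 260.1983; b·c/n = 137·779/2622 = 40.7029
Stratum 2 (2015–2019): n = 2433; a·d/n = 636·1030/2433 = 269.2478; b·c/n = 347·420/2433 = 59.9014
OR_MH = (260.1983 + 269.2478) / (40.7029 + 59.9014) = 529.4462 / 100.6043 = 5.26266

5.26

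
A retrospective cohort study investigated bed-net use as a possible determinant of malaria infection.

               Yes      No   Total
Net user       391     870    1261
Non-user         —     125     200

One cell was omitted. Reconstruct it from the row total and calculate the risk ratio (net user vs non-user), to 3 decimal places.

The missing cell is in the unexposed row: 200 − 125 = 75.
So a = 391, b = 870, c = 75, d = 125.
RR = [a/(a+b)] / [c/(c+d)] = (391/1261) / (75/200) = 0.31007/0.37500 = 0.82686

0.827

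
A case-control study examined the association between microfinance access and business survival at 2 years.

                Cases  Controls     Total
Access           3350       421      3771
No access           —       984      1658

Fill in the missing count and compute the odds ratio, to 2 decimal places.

11.62

The missing cell is in the unexposed row: 1658 − 984 = 674.
So a = 3350, b = 421, c = 674, d = 984.
OR = (a·d)/(b·c) = (3350 × 984) / (421 × 674) = 3296400 / 283754 = 11.61710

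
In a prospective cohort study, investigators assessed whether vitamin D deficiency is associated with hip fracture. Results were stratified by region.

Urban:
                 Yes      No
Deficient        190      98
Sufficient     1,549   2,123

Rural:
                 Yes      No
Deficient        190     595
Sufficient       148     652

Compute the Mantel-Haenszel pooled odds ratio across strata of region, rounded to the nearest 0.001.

OR_MH = Σ(aᵢdᵢ/nᵢ) / Σ(bᵢcᵢ/nᵢ), where nᵢ is the stratum total.
Stratum 1 (Urban): n = 3960; a·d/n = 190·2123/3960 = 101.8611; b·c/n = 98·1549/3960 = 38.3338
Stratum 2 (Rural): n = 1585; a·d/n = 190·652/1585 = 78.1577; b·c/n = 595·148/1585 = 55.5584
OR_MH = (101.8611 + 78.1577) / (38.3338 + 55.5584) = 180.0188 / 93.8922 = 1.91729

1.917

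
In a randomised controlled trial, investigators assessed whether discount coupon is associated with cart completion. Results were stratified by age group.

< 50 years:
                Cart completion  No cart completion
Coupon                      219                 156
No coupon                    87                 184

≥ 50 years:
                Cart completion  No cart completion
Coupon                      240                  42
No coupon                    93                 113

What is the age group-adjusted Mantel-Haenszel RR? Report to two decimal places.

1.85

RR_MH = Σ(aᵢ·n₀ᵢ/nᵢ) / Σ(cᵢ·n₁ᵢ/nᵢ), with n₁ᵢ = aᵢ+bᵢ (exposed), n₀ᵢ = cᵢ+dᵢ (unexposed), nᵢ = n₁ᵢ+n₀ᵢ.
Stratum 1 (< 50 years): n₁ = 375, n₀ = 271, n = 646; a·n₀/n = 219·271/646 = 91.8715; c·n₁/n = 87·375/646 = 50.5031
Stratum 2 (≥ 50 years): n₁ = 282, n₀ = 206, n = 488; a·n₀/n = 240·206/488 = 101.3115; c·n₁/n = 93·282/488 = 53.7418
RR_MH = (91.8715 + 101.3115) / (50.5031 + 53.7418) = 193.1830 / 104.2449 = 1.85316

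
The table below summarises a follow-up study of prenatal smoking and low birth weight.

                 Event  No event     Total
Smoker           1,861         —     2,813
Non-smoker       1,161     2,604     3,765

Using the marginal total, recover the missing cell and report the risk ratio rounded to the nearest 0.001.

The missing cell is in the exposed row: 2813 − 1861 = 952.
So a = 1861, b = 952, c = 1161, d = 2604.
RR = [a/(a+b)] / [c/(c+d)] = (1861/2813) / (1161/3765) = 0.66157/0.30837 = 2.14541

2.145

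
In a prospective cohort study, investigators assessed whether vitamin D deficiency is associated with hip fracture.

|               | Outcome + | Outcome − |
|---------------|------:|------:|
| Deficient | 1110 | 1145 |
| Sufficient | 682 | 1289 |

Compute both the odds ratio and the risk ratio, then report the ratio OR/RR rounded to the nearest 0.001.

1.288

Cells: a = 1110, b = 1145, c = 682, d = 1289.
OR = (1110·1289)/(1145·682) = 1430790/780890 = 1.83226
Risk in exposed = 1110/2255 = 0.49224; risk in unexposed = 682/1971 = 0.34602; RR = 1.42259
OR/RR = 1.83226 / 1.42259 = 1.28797
The outcome is not rare, so the OR lies further from 1 than the RR.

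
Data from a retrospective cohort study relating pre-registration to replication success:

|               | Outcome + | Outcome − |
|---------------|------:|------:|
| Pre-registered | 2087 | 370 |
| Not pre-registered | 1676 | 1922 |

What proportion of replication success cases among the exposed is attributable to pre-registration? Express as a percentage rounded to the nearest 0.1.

Cells: a = 2087, b = 370, c = 1676, d = 1922.
Risk in exposed = 2087/2457 = 0.84941; risk in unexposed = 1676/3598 = 0.46581.
RR = 0.84941/0.46581 = 1.82349
AR% = (RR − 1)/RR × 100 = (1.82349 − 1)/1.82349 × 100 = 45.1602%

45.2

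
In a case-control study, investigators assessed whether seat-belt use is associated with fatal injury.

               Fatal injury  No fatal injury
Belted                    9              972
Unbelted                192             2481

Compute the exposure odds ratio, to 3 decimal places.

0.120

Cells: a = 9, b = 972, c = 192, d = 2481.
OR = (a·d)/(b·c) = (9 × 2481) / (972 × 192) = 22329 / 186624 = 0.11965
Exposure is associated with lower odds of fatal injury (OR = 0.12 < 1).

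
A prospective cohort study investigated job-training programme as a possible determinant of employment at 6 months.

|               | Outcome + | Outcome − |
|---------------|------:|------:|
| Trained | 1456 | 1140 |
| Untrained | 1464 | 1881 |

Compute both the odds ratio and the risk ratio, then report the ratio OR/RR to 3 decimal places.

Cells: a = 1456, b = 1140, c = 1464, d = 1881.
OR = (1456·1881)/(1140·1464) = 2738736/1668960 = 1.64098
Risk in exposed = 1456/2596 = 0.56086; risk in unexposed = 1464/3345 = 0.43767; RR = 1.28148
OR/RR = 1.64098 / 1.28148 = 1.28054
The outcome is not rare, so the OR lies further from 1 than the RR.

1.281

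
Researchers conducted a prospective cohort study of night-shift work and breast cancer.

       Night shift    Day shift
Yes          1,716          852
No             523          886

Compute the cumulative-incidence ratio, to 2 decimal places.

1.56

Reading the table with exposure as columns: a = 1716 (Night shift, case), b = 523 (Night shift, non-case), c = 852 (Day shift, case), d = 886.
Risk in exposed = 1716/2239 = 0.76641; risk in unexposed = 852/1738 = 0.49022.
RR = 0.76641 / 0.49022 = 1.56341
The risk among the exposed is 1.56 times that among the unexposed.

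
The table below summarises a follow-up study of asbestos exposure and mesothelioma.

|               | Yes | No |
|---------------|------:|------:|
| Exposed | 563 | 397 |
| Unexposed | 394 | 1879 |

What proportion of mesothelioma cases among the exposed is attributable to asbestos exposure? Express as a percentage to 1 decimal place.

70.4

Cells: a = 563, b = 397, c = 394, d = 1879.
Risk in exposed = 563/960 = 0.58646; risk in unexposed = 394/2273 = 0.17334.
RR = 0.58646/0.17334 = 3.38330
AR% = (RR − 1)/RR × 100 = (3.38330 − 1)/3.38330 × 100 = 70.4430%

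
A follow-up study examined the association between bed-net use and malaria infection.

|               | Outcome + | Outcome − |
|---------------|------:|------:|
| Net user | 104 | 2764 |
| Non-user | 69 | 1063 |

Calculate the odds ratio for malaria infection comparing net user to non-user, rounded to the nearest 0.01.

0.58

Cells: a = 104, b = 2764, c = 69, d = 1063.
OR = (a·d)/(b·c) = (104 × 1063) / (2764 × 69) = 110552 / 190716 = 0.57967
Exposure is associated with lower odds of malaria infection (OR = 0.58 < 1).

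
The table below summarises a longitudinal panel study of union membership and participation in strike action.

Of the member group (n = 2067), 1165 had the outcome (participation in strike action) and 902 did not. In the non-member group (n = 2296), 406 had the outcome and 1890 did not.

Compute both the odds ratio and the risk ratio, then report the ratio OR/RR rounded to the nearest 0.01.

1.89

From the description: a = 1165, b = 902, c = 406, d = 1890.
OR = (1165·1890)/(902·406) = 2201850/366212 = 6.01250
Risk in exposed = 1165/2067 = 0.56362; risk in unexposed = 406/2296 = 0.17683; RR = 3.18736
OR/RR = 6.01250 / 3.18736 = 1.88636
The outcome is not rare, so the OR lies further from 1 than the RR.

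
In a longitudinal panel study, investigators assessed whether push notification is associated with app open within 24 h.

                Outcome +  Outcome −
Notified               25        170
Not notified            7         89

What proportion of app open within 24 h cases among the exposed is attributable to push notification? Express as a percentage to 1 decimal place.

Cells: a = 25, b = 170, c = 7, d = 89.
Risk in exposed = 25/195 = 0.12821; risk in unexposed = 7/96 = 0.07292.
RR = 0.12821/0.07292 = 1.75824
AR% = (RR − 1)/RR × 100 = (1.75824 − 1)/1.75824 × 100 = 43.1250%

43.1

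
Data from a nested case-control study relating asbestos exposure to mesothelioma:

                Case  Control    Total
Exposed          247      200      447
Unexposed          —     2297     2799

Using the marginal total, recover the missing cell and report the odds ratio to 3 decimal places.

The missing cell is in the unexposed row: 2799 − 2297 = 502.
So a = 247, b = 200, c = 502, d = 2297.
OR = (a·d)/(b·c) = (247 × 2297) / (200 × 502) = 567359 / 100400 = 5.65099

5.651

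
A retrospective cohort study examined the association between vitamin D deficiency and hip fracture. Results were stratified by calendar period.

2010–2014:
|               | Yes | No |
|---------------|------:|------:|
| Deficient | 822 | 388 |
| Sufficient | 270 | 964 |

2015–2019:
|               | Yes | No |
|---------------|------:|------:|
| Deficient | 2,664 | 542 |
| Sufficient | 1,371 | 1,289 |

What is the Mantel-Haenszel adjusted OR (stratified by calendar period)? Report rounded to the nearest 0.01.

5.37

OR_MH = Σ(aᵢdᵢ/nᵢ) / Σ(bᵢcᵢ/nᵢ), where nᵢ is the stratum total.
Stratum 1 (2010–2014): n = 2444; a·d/n = 822·964/2444 = 324.2259; b·c/n = 388·270/2444 = 42.8642
Stratum 2 (2015–2019): n = 5866; a·d/n = 2664·1289/5866 = 585.3897; b·c/n = 542·1371/5866 = 126.6761
OR_MH = (324.2259 + 585.3897) / (42.8642 + 126.6761) = 909.6156 / 169.5403 = 5.36519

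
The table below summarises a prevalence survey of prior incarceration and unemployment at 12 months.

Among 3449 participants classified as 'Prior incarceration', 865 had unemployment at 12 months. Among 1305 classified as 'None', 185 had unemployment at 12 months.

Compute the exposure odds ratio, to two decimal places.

From the description: a = 865, b = 2584, c = 185, d = 1120.
OR = (a·d)/(b·c) = (865 × 1120) / (2584 × 185) = 968800 / 478040 = 2.02661
The odds of unemployment at 12 months are about 2.03 times as high in the prior incarceration group.

2.03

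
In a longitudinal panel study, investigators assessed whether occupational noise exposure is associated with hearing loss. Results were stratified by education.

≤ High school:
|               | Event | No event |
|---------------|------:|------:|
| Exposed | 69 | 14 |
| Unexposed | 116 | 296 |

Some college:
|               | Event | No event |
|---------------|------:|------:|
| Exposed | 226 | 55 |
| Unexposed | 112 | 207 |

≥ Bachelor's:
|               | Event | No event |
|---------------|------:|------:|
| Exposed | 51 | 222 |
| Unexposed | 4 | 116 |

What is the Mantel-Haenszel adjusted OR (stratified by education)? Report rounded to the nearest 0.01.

8.50

OR_MH = Σ(aᵢdᵢ/nᵢ) / Σ(bᵢcᵢ/nᵢ), where nᵢ is the stratum total.
Stratum 1 (≤ High school): n = 495; a·d/n = 69·296/495 = 41.2606; b·c/n = 14·116/495 = 3.2808
Stratum 2 (Some college): n = 600; a·d/n = 226·207/600 = 77.9700; b·c/n = 55·112/600 = 10.2667
Stratum 3 (≥ Bachelor's): n = 393; a·d/n = 51·116/393 = 15.0534; b·c/n = 222·4/393 = 2.2595
OR_MH = (41.2606 + 77.9700 + 15.0534) / (3.2808 + 10.2667 + 2.2595) = 134.2840 / 15.8070 = 8.49522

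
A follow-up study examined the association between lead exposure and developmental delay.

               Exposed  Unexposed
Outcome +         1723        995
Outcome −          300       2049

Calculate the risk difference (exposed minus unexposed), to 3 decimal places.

Reading the table with exposure as columns: a = 1723 (Exposed, case), b = 300 (Exposed, non-case), c = 995 (Unexposed, case), d = 2049.
Risk in exposed = 1723/2023 = 0.851705; risk in unexposed = 995/3044 = 0.326873.
Risk difference = 0.851705 − 0.326873 = 0.524833

0.525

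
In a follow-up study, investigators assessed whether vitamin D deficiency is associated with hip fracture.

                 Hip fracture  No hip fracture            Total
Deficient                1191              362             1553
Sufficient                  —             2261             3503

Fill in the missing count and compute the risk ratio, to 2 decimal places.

The missing cell is in the unexposed row: 3503 − 2261 = 1242.
So a = 1191, b = 362, c = 1242, d = 2261.
RR = [a/(a+b)] / [c/(c+d)] = (1191/1553) / (1242/3503) = 0.76690/0.35455 = 2.16301

2.16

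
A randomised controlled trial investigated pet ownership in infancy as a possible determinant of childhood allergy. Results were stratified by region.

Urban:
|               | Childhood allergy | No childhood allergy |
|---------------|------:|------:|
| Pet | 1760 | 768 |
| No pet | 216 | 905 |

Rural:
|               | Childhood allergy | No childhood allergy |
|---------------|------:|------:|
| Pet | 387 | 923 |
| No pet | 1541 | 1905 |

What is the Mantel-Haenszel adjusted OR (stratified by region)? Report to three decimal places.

OR_MH = Σ(aᵢdᵢ/nᵢ) / Σ(bᵢcᵢ/nᵢ), where nᵢ is the stratum total.
Stratum 1 (Urban): n = 3649; a·d/n = 1760·905/3649 = 436.5032; b·c/n = 768·216/3649 = 45.4612
Stratum 2 (Rural): n = 4756; a·d/n = 387·1905/4756 = 155.0116; b·c/n = 923·1541/4756 = 299.0629
OR_MH = (436.5032 + 155.0116) / (45.4612 + 299.0629) = 591.5147 / 344.5241 = 1.71690

1.717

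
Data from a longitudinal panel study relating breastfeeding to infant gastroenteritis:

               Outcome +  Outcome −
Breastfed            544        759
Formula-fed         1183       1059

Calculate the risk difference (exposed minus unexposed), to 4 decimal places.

Cells: a = 544, b = 759, c = 1183, d = 1059.
Risk in exposed = 544/1303 = 0.417498; risk in unexposed = 1183/2242 = 0.527654.
Risk difference = 0.417498 − 0.527654 = -0.110156

-0.1102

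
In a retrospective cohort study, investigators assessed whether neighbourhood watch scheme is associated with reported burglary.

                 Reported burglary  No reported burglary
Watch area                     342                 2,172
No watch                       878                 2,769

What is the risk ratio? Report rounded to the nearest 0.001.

0.565

Cells: a = 342, b = 2172, c = 878, d = 2769.
Risk in exposed = 342/2514 = 0.13604; risk in unexposed = 878/3647 = 0.24075.
RR = 0.13604 / 0.24075 = 0.56507
The risk is 43% lower among the exposed than among the unexposed.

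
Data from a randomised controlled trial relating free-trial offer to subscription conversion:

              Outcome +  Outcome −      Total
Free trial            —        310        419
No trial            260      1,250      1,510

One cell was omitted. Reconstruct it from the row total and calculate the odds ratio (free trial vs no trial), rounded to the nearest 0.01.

The missing cell is in the exposed row: 419 − 310 = 109.
So a = 109, b = 310, c = 260, d = 1250.
OR = (a·d)/(b·c) = (109 × 1250) / (310 × 260) = 136250 / 80600 = 1.69045

1.69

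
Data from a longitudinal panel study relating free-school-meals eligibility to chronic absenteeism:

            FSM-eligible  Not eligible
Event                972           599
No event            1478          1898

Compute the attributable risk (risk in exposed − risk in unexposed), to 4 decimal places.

Reading the table with exposure as columns: a = 972 (FSM-eligible, case), b = 1478 (FSM-eligible, non-case), c = 599 (Not eligible, case), d = 1898.
Risk in exposed = 972/2450 = 0.396735; risk in unexposed = 599/2497 = 0.239888.
Risk difference = 0.396735 − 0.239888 = 0.156847

0.1568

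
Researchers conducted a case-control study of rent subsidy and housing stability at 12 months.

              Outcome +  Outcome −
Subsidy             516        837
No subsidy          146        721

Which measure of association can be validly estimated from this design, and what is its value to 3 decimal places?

Cells: a = 516, b = 837, c = 146, d = 721.
This is a case-control study: participants were sampled on outcome status, so risks in the source population cannot be estimated directly — relative risk is not valid here. The odds ratio is the appropriate measure.
OR = (a·d)/(b·c) = (516 × 721) / (837 × 146) = 372036 / 122202 = 3.04443

3.044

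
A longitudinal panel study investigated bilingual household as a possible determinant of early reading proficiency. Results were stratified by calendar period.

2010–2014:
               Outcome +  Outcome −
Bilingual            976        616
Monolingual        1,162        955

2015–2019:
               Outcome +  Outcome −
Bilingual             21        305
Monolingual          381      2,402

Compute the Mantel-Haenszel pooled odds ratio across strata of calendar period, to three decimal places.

1.161

OR_MH = Σ(aᵢdᵢ/nᵢ) / Σ(bᵢcᵢ/nᵢ), where nᵢ is the stratum total.
Stratum 1 (2010–2014): n = 3709; a·d/n = 976·955/3709 = 251.3022; b·c/n = 616·1162/3709 = 192.9879
Stratum 2 (2015–2019): n = 3109; a·d/n = 21·2402/3109 = 16.2245; b·c/n = 305·381/3109 = 37.3770
OR_MH = (251.3022 + 16.2245) / (192.9879 + 37.3770) = 267.5267 / 230.3648 = 1.16132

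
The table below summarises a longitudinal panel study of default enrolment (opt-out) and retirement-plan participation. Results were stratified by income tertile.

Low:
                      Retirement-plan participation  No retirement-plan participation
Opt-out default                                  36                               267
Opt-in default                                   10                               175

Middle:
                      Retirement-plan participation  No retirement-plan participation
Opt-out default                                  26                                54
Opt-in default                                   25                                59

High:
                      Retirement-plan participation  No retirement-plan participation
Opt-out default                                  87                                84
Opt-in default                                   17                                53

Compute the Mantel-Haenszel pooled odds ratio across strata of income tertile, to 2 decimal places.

OR_MH = Σ(aᵢdᵢ/nᵢ) / Σ(bᵢcᵢ/nᵢ), where nᵢ is the stratum total.
Stratum 1 (Low): n = 488; a·d/n = 36·175/488 = 12.9098; b·c/n = 267·10/488 = 5.4713
Stratum 2 (Middle): n = 164; a·d/n = 26·59/164 = 9.3537; b·c/n = 54·25/164 = 8.2317
Stratum 3 (High): n = 241; a·d/n = 87·53/241 = 19.1328; b·c/n = 84·17/241 = 5.9253
OR_MH = (12.9098 + 9.3537 + 19.1328) / (5.4713 + 8.2317 + 5.9253) = 41.3963 / 19.6283 = 2.10901

2.11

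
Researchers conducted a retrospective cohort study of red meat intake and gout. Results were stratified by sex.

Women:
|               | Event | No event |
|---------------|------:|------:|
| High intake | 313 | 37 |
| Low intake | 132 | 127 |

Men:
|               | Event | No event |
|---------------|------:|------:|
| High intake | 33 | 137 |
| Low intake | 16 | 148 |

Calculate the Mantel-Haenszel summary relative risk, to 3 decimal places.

RR_MH = Σ(aᵢ·n₀ᵢ/nᵢ) / Σ(cᵢ·n₁ᵢ/nᵢ), with n₁ᵢ = aᵢ+bᵢ (exposed), n₀ᵢ = cᵢ+dᵢ (unexposed), nᵢ = n₁ᵢ+n₀ᵢ.
Stratum 1 (Women): n₁ = 350, n₀ = 259, n = 609; a·n₀/n = 313·259/609 = 133.1149; c·n₁/n = 132·350/609 = 75.8621
Stratum 2 (Men): n₁ = 170, n₀ = 164, n = 334; a·n₀/n = 33·164/334 = 16.2036; c·n₁/n = 16·170/334 = 8.1437
RR_MH = (133.1149 + 16.2036) / (75.8621 + 8.1437) = 149.3185 / 84.0058 = 1.77748

1.777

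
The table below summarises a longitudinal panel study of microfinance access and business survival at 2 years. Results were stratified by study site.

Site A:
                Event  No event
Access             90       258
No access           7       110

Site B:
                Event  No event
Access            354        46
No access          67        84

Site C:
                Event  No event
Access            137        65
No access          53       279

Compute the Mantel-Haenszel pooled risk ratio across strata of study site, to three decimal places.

RR_MH = Σ(aᵢ·n₀ᵢ/nᵢ) / Σ(cᵢ·n₁ᵢ/nᵢ), with n₁ᵢ = aᵢ+bᵢ (exposed), n₀ᵢ = cᵢ+dᵢ (unexposed), nᵢ = n₁ᵢ+n₀ᵢ.
Stratum 1 (Site A): n₁ = 348, n₀ = 117, n = 465; a·n₀/n = 90·117/465 = 22.6452; c·n₁/n = 7·348/465 = 5.2387
Stratum 2 (Site B): n₁ = 400, n₀ = 151, n = 551; a·n₀/n = 354·151/551 = 97.0127; c·n₁/n = 67·400/551 = 48.6388
Stratum 3 (Site C): n₁ = 202, n₀ = 332, n = 534; a·n₀/n = 137·332/534 = 85.1760; c·n₁/n = 53·202/534 = 20.0487
RR_MH = (22.6452 + 97.0127 + 85.1760) / (5.2387 + 48.6388 + 20.0487) = 204.8339 / 73.9262 = 2.77079

2.771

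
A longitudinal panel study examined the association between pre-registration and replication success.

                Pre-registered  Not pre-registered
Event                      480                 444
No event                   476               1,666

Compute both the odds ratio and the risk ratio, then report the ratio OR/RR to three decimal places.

1.586

Reading the table with exposure as columns: a = 480 (Pre-registered, case), b = 476 (Pre-registered, non-case), c = 444 (Not pre-registered, case), d = 1666.
OR = (480·1666)/(476·444) = 799680/211344 = 3.78378
Risk in exposed = 480/956 = 0.50209; risk in unexposed = 444/2110 = 0.21043; RR = 2.38607
OR/RR = 3.78378 / 2.38607 = 1.58578
The outcome is not rare, so the OR lies further from 1 than the RR.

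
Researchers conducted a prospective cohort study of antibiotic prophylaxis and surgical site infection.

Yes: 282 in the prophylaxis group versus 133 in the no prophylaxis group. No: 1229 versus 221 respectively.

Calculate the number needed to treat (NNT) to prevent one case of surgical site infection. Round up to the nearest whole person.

6

Risk in treated group = 282/1511 = 0.18663; risk in control = 133/354 = 0.37571.
Absolute risk reduction = 0.37571 − 0.18663 = 0.18907
NNT = 1 / ARR = 1 / 0.18907 = 5.289 → round up → 6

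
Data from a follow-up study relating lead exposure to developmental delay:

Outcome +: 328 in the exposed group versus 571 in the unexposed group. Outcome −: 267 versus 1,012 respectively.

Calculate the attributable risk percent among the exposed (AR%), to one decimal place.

From the description: a = 328, b = 267, c = 571, d = 1012.
Risk in exposed = 328/595 = 0.55126; risk in unexposed = 571/1583 = 0.36071.
RR = 0.55126/0.36071 = 1.52828
AR% = (RR − 1)/RR × 100 = (1.52828 − 1)/1.52828 × 100 = 34.5668%

34.6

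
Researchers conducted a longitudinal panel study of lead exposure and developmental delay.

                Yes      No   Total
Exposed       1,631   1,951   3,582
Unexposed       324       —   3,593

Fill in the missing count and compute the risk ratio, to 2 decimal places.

5.05

The missing cell is in the unexposed row: 3593 − 324 = 3269.
So a = 1631, b = 1951, c = 324, d = 3269.
RR = [a/(a+b)] / [c/(c+d)] = (1631/3582) / (324/3593) = 0.45533/0.09018 = 5.04941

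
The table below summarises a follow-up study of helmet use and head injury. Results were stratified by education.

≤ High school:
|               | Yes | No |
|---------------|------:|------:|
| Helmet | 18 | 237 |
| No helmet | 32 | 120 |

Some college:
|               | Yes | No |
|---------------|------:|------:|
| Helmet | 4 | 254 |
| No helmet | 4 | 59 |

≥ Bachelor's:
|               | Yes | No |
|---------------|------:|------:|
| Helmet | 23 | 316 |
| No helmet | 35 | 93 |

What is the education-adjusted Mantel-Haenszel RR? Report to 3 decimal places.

RR_MH = Σ(aᵢ·n₀ᵢ/nᵢ) / Σ(cᵢ·n₁ᵢ/nᵢ), with n₁ᵢ = aᵢ+bᵢ (exposed), n₀ᵢ = cᵢ+dᵢ (unexposed), nᵢ = n₁ᵢ+n₀ᵢ.
Stratum 1 (≤ High school): n₁ = 255, n₀ = 152, n = 407; a·n₀/n = 18·152/407 = 6.7224; c·n₁/n = 32·255/407 = 20.0491
Stratum 2 (Some college): n₁ = 258, n₀ = 63, n = 321; a·n₀/n = 4·63/321 = 0.7850; c·n₁/n = 4·258/321 = 3.2150
Stratum 3 (≥ Bachelor's): n₁ = 339, n₀ = 128, n = 467; a·n₀/n = 23·128/467 = 6.3041; c·n₁/n = 35·339/467 = 25.4069
RR_MH = (6.7224 + 0.7850 + 6.3041) / (20.0491 + 3.2150 + 25.4069) = 13.8115 / 48.6709 = 0.28377

0.284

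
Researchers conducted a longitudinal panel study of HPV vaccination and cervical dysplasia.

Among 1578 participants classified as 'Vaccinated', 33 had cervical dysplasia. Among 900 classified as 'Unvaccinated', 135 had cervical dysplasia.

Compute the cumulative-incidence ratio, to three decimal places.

0.139

From the description: a = 33, b = 1545, c = 135, d = 765.
Risk in exposed = 33/1578 = 0.02091; risk in unexposed = 135/900 = 0.15000.
RR = 0.02091 / 0.15000 = 0.13942
The risk is 86% lower among the exposed than among the unexposed.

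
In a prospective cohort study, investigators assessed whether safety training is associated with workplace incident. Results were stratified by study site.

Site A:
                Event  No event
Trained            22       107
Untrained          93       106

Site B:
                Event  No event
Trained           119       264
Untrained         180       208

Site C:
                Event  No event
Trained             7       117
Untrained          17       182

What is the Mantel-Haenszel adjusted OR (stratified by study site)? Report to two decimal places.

0.44

OR_MH = Σ(aᵢdᵢ/nᵢ) / Σ(bᵢcᵢ/nᵢ), where nᵢ is the stratum total.
Stratum 1 (Site A): n = 328; a·d/n = 22·106/328 = 7.1098; b·c/n = 107·93/328 = 30.3384
Stratum 2 (Site B): n = 771; a·d/n = 119·208/771 = 32.1038; b·c/n = 264·180/771 = 61.6342
Stratum 3 (Site C): n = 323; a·d/n = 7·182/323 = 3.9443; b·c/n = 117·17/323 = 6.1579
OR_MH = (7.1098 + 32.1038 + 3.9443) / (30.3384 + 61.6342 + 6.1579) = 43.1578 / 98.1306 = 0.43980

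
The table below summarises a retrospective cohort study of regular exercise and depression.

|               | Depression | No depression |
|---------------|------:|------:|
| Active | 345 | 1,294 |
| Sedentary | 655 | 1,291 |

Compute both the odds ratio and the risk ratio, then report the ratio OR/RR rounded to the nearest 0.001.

Cells: a = 345, b = 1294, c = 655, d = 1291.
OR = (345·1291)/(1294·655) = 445395/847570 = 0.52550
Risk in exposed = 345/1639 = 0.21049; risk in unexposed = 655/1946 = 0.33659; RR = 0.62538
OR/RR = 0.52550 / 0.62538 = 0.84029
The outcome is not rare, so the OR lies further from 1 than the RR.

0.840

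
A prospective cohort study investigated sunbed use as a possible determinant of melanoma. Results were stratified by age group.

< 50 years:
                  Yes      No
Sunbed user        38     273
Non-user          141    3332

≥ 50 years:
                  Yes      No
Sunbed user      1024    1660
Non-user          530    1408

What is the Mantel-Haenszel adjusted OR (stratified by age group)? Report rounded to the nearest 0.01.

1.72

OR_MH = Σ(aᵢdᵢ/nᵢ) / Σ(bᵢcᵢ/nᵢ), where nᵢ is the stratum total.
Stratum 1 (< 50 years): n = 3784; a·d/n = 38·3332/3784 = 33.4609; b·c/n = 273·141/3784 = 10.1726
Stratum 2 (≥ 50 years): n = 4622; a·d/n = 1024·1408/4622 = 311.9412; b·c/n = 1660·530/4622 = 190.3505
OR_MH = (33.4609 + 311.9412) / (10.1726 + 190.3505) = 345.4020 / 200.5231 = 1.72251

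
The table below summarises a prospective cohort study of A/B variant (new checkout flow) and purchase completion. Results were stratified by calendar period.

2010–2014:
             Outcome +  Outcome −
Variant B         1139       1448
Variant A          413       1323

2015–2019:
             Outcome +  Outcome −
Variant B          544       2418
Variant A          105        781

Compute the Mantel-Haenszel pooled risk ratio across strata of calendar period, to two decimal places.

1.78

RR_MH = Σ(aᵢ·n₀ᵢ/nᵢ) / Σ(cᵢ·n₁ᵢ/nᵢ), with n₁ᵢ = aᵢ+bᵢ (exposed), n₀ᵢ = cᵢ+dᵢ (unexposed), nᵢ = n₁ᵢ+n₀ᵢ.
Stratum 1 (2010–2014): n₁ = 2587, n₀ = 1736, n = 4323; a·n₀/n = 1139·1736/4323 = 457.3916; c·n₁/n = 413·2587/4323 = 247.1504
Stratum 2 (2015–2019): n₁ = 2962, n₀ = 886, n = 3848; a·n₀/n = 544·886/3848 = 125.2557; c·n₁/n = 105·2962/3848 = 80.8238
RR_MH = (457.3916 + 125.2557) / (247.1504 + 80.8238) = 582.6473 / 327.9742 = 1.77650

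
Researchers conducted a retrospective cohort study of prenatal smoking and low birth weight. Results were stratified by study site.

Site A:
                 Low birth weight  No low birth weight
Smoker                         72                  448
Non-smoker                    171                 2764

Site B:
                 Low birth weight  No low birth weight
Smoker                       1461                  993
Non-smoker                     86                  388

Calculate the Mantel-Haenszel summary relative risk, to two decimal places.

RR_MH = Σ(aᵢ·n₀ᵢ/nᵢ) / Σ(cᵢ·n₁ᵢ/nᵢ), with n₁ᵢ = aᵢ+bᵢ (exposed), n₀ᵢ = cᵢ+dᵢ (unexposed), nᵢ = n₁ᵢ+n₀ᵢ.
Stratum 1 (Site A): n₁ = 520, n₀ = 2935, n = 3455; a·n₀/n = 72·2935/3455 = 61.1635; c·n₁/n = 171·520/3455 = 25.7366
Stratum 2 (Site B): n₁ = 2454, n₀ = 474, n = 2928; a·n₀/n = 1461·474/2928 = 236.5143; c·n₁/n = 86·2454/2928 = 72.0779
RR_MH = (61.1635 + 236.5143) / (25.7366 + 72.0779) = 297.6779 / 97.8145 = 3.04329

3.04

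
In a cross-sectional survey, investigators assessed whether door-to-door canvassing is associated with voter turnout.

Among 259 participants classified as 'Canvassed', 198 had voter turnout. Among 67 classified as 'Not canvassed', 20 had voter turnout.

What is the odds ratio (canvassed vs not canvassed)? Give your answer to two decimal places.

7.63

From the description: a = 198, b = 61, c = 20, d = 47.
OR = (a·d)/(b·c) = (198 × 47) / (61 × 20) = 9306 / 1220 = 7.62787
The odds of voter turnout are about 7.63 times as high in the canvassed group.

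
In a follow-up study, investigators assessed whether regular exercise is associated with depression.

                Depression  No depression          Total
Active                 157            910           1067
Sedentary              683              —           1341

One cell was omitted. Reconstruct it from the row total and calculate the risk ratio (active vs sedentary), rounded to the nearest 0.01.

0.29

The missing cell is in the unexposed row: 1341 − 683 = 658.
So a = 157, b = 910, c = 683, d = 658.
RR = [a/(a+b)] / [c/(c+d)] = (157/1067) / (683/1341) = 0.14714/0.50932 = 0.28890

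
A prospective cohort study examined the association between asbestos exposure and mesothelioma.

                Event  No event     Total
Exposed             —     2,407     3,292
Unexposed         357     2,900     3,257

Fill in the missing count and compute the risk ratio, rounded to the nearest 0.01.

The missing cell is in the exposed row: 3292 − 2407 = 885.
So a = 885, b = 2407, c = 357, d = 2900.
RR = [a/(a+b)] / [c/(c+d)] = (885/3292) / (357/3257) = 0.26883/0.10961 = 2.45264

2.45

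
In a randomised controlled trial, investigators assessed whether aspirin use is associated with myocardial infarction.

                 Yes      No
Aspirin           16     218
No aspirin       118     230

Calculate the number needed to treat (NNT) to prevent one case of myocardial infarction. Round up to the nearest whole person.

4

Risk in treated group = 16/234 = 0.06838; risk in control = 118/348 = 0.33908.
Absolute risk reduction = 0.33908 − 0.06838 = 0.27070
NNT = 1 / ARR = 1 / 0.27070 = 3.694 → round up → 4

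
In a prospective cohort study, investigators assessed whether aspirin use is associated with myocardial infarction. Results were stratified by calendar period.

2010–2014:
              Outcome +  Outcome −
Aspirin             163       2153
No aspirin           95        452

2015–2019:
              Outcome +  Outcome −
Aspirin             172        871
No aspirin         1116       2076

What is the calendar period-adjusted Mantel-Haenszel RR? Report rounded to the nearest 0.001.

RR_MH = Σ(aᵢ·n₀ᵢ/nᵢ) / Σ(cᵢ·n₁ᵢ/nᵢ), with n₁ᵢ = aᵢ+bᵢ (exposed), n₀ᵢ = cᵢ+dᵢ (unexposed), nᵢ = n₁ᵢ+n₀ᵢ.
Stratum 1 (2010–2014): n₁ = 2316, n₀ = 547, n = 2863; a·n₀/n = 163·547/2863 = 31.1425; c·n₁/n = 95·2316/2863 = 76.8495
Stratum 2 (2015–2019): n₁ = 1043, n₀ = 3192, n = 4235; a·n₀/n = 172·3192/4235 = 129.6397; c·n₁/n = 1116·1043/4235 = 274.8496
RR_MH = (31.1425 + 129.6397) / (76.8495 + 274.8496) = 160.7822 / 351.6990 = 0.45716

0.457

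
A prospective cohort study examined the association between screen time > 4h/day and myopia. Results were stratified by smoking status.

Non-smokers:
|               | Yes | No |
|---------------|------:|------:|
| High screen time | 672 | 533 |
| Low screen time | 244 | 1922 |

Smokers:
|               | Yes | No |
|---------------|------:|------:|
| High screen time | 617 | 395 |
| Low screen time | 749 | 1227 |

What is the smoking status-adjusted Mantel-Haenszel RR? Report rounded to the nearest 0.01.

2.46

RR_MH = Σ(aᵢ·n₀ᵢ/nᵢ) / Σ(cᵢ·n₁ᵢ/nᵢ), with n₁ᵢ = aᵢ+bᵢ (exposed), n₀ᵢ = cᵢ+dᵢ (unexposed), nᵢ = n₁ᵢ+n₀ᵢ.
Stratum 1 (Non-smokers): n₁ = 1205, n₀ = 2166, n = 3371; a·n₀/n = 672·2166/3371 = 431.7864; c·n₁/n = 244·1205/3371 = 87.2204
Stratum 2 (Smokers): n₁ = 1012, n₀ = 1976, n = 2988; a·n₀/n = 617·1976/2988 = 408.0295; c·n₁/n = 749·1012/2988 = 253.6774
RR_MH = (431.7864 + 408.0295) / (87.2204 + 253.6774) = 839.8159 / 340.8978 = 2.46354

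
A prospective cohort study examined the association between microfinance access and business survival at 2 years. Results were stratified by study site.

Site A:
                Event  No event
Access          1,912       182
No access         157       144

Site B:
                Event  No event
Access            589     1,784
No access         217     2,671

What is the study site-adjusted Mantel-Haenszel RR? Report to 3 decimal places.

2.397

RR_MH = Σ(aᵢ·n₀ᵢ/nᵢ) / Σ(cᵢ·n₁ᵢ/nᵢ), with n₁ᵢ = aᵢ+bᵢ (exposed), n₀ᵢ = cᵢ+dᵢ (unexposed), nᵢ = n₁ᵢ+n₀ᵢ.
Stratum 1 (Site A): n₁ = 2094, n₀ = 301, n = 2395; a·n₀/n = 1912·301/2395 = 240.2973; c·n₁/n = 157·2094/2395 = 137.2685
Stratum 2 (Site B): n₁ = 2373, n₀ = 2888, n = 5261; a·n₀/n = 589·2888/5261 = 323.3286; c·n₁/n = 217·2373/5261 = 97.8789
RR_MH = (240.2973 + 323.3286) / (137.2685 + 97.8789) = 563.6259 / 235.1474 = 2.39690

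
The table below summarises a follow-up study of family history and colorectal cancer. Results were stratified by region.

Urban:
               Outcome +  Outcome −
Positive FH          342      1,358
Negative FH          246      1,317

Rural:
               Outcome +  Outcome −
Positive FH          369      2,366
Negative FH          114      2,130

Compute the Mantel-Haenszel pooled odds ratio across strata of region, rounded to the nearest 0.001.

OR_MH = Σ(aᵢdᵢ/nᵢ) / Σ(bᵢcᵢ/nᵢ), where nᵢ is the stratum total.
Stratum 1 (Urban): n = 3263; a·d/n = 342·1317/3263 = 138.0368; b·c/n = 1358·246/3263 = 102.3806
Stratum 2 (Rural): n = 4979; a·d/n = 369·2130/4979 = 157.8570; b·c/n = 2366·114/4979 = 54.1723
OR_MH = (138.0368 + 157.8570) / (102.3806 + 54.1723) = 295.8938 / 156.5530 = 1.89006

1.890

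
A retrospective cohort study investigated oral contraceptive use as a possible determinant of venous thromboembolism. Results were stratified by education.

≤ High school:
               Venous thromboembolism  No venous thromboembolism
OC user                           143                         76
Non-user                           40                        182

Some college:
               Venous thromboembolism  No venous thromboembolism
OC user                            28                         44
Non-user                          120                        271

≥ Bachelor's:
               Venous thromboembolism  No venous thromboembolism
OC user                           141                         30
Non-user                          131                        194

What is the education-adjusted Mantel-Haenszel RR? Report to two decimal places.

RR_MH = Σ(aᵢ·n₀ᵢ/nᵢ) / Σ(cᵢ·n₁ᵢ/nᵢ), with n₁ᵢ = aᵢ+bᵢ (exposed), n₀ᵢ = cᵢ+dᵢ (unexposed), nᵢ = n₁ᵢ+n₀ᵢ.
Stratum 1 (≤ High school): n₁ = 219, n₀ = 222, n = 441; a·n₀/n = 143·222/441 = 71.9864; c·n₁/n = 40·219/441 = 19.8639
Stratum 2 (Some college): n₁ = 72, n₀ = 391, n = 463; a·n₀/n = 28·391/463 = 23.6458; c·n₁/n = 120·72/463 = 18.6609
Stratum 3 (≥ Bachelor's): n₁ = 171, n₀ = 325, n = 496; a·n₀/n = 141·325/496 = 92.3891; c·n₁/n = 131·171/496 = 45.1633
RR_MH = (71.9864 + 23.6458 + 92.3891) / (19.8639 + 18.6609 + 45.1633) = 188.0213 / 83.6882 = 2.24669

2.25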